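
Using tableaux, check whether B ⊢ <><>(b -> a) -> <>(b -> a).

No, not valid

Tableau for the negation ~(<><>(b -> a) -> <>(b -> a)):
1. ~(<><>(b -> a) -> <>(b -> a)), u
2. <><>(b -> a), u
3. ~<>(b -> a), u
4. ~(b -> a), u
5. b, u
6. ~a, u
7. <>(b -> a), v
8. ~(b -> a), v
9. b, v
10. ~a, v
11. b -> a, w
12. a, w
Accessibility: uRu, uRv, vRu, vRv, vRw, wRv, wRw
The negation has an open branch (countermodel exists).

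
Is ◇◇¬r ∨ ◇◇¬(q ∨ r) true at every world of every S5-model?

No, not valid

Tableau for the negation ¬(◇◇¬r ∨ ◇◇¬(q ∨ r)):
1. ¬(◇◇¬r ∨ ◇◇¬(q ∨ r)), u
2. ¬◇◇¬r, u
3. ¬◇◇¬(q ∨ r), u
4. ¬◇¬r, u
5. ¬◇¬(q ∨ r), u
6. r, u
7. q ∨ r, u
Accessibility: uRu
The negation has an open branch (countermodel exists).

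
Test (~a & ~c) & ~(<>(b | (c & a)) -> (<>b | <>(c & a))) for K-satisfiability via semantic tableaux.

Unsatisfiable (every branch closes)

1. (~a & ~c) & ~(<>(b | (c & a)) -> (<>b | <>(c & a))), u
2. ~a & ~c, u
3. ~(<>(b | (c & a)) -> (<>b | <>(c & a))), u
4. ~a, u
5. ~c, u
6. <>(b | (c & a)), u
7. ~(<>b | <>(c & a)), u
8. ~<>b, u
9. ~<>(c & a), u
10. b | (c & a), v
11. ~b, v
12. ~(c & a), v
13. c & a, v
14. c, v
15. a, v
16. ~a, v
Accessibility: uRv
Branch closes: a and ~a both at v.
Every branch closes; the branch above is one of them.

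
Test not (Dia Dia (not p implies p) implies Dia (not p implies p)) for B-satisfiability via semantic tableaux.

1. not (Dia Dia (not p implies p) implies Dia (not p implies p)), w0
2. Dia Dia (not p implies p), w0   [neg-implies-rule on 1]
3. not Dia (not p implies p), w0   [neg-implies-rule on 1]
4. not (not p implies p), w0   [neg-Dia-rule on 3 via w0Rw0]
5. not p, w0   [neg-implies-rule on 4]
6. Dia (not p implies p), w1   [Dia-rule on 2: fresh world w1, w0Rw1]
7. not (not p implies p), w1   [neg-Dia-rule on 3 via w0Rw1]
8. not p, w1   [neg-implies-rule on 7]
9. not p implies p, w2   [Dia-rule on 6: fresh world w2, w1Rw2]
10. p, w2   [implies-rule on 9 (branches; this branch)]
Accessibility: w0Rw0, w0Rw1, w1Rw0, w1Rw1, w1Rw2, w2Rw1, w2Rw2

Satisfiable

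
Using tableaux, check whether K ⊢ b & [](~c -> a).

Tableau for the negation ~(b & [](~c -> a)):
1. ~(b & [](~c -> a)), 0
2. ~[](~c -> a), 0
3. ~(~c -> a), 1
4. ~c, 1
5. ~a, 1
Accessibility: 0R1
The negation has an open branch (countermodel exists).

Invalid (countermodel exists)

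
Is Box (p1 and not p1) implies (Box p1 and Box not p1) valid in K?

Tableau for the negation not (Box (p1 and not p1) implies (Box p1 and Box not p1)):
1. not (Box (p1 and not p1) implies (Box p1 and Box not p1)), u
2. Box (p1 and not p1), u
3. not (Box p1 and Box not p1), u
4. not Box not p1, u
5. p1, v
6. p1 and not p1, v
7. not p1, v
Accessibility: uRv
Branch closes: p1 and not p1 both at v.
All branches of the negation close; one closing branch shown above.

Valid in K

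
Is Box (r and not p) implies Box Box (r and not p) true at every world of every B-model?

Not valid

Tableau for the negation not (Box (r and not p) implies Box Box (r and not p)):
1. not (Box (r and not p) implies Box Box (r and not p)), 0
2. Box (r and not p), 0
3. not Box Box (r and not p), 0
4. r and not p, 0
5. r, 0
6. not p, 0
7. not Box (r and not p), 1
8. r and not p, 1
9. r, 1
10. not p, 1
11. not (r and not p), 2
12. p, 2
Accessibility: 0R0, 0R1, 1R0, 1R1, 1R2, 2R1, 2R2
The negation has an open branch (countermodel exists).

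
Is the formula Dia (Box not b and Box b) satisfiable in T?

Unsatisfiable (every branch closes)

1. Dia (Box not b and Box b), w0
2. Box not b and Box b, w1   [Dia-rule on 1: fresh world w1, w0Rw1]
3. Box not b, w1   [and-rule on 2]
4. Box b, w1   [and-rule on 2]
5. not b, w1   [Box-rule on 3 via w1Rw1]
6. b, w1   [Box-rule on 4 via w1Rw1]
Accessibility: w0Rw0, w0Rw1, w1Rw1
Branch closes: b and not b both at w1.
(One branch shown.) All branches close.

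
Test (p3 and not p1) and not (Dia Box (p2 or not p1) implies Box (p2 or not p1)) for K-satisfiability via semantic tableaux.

1. (p3 and not p1) and not (Dia Box (p2 or not p1) implies Box (p2 or not p1)), u
2. p3 and not p1, u   [and-rule on 1]
3. not (Dia Box (p2 or not p1) implies Box (p2 or not p1)), u   [and-rule on 1]
4. p3, u   [and-rule on 2]
5. not p1, u   [and-rule on 2]
6. Dia Box (p2 or not p1), u   [neg-implies-rule on 3]
7. not Box (p2 or not p1), u   [neg-implies-rule on 3]
8. Box (p2 or not p1), v   [Dia-rule on 6: fresh world v, uRv]
9. not (p2 or not p1), w   [neg-Box-rule on 7: fresh world w, uRw]
10. not p2, w   [neg-or-rule on 9]
11. p1, w   [neg-or-rule on 9]
Accessibility: uRv, uRw

Satisfiable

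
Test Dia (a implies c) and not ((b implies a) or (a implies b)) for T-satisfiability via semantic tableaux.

No, unsatisfiable

1. Dia (a implies c) and not ((b implies a) or (a implies b)), w0
2. Dia (a implies c), w0
3. not ((b implies a) or (a implies b)), w0
4. not (b implies a), w0
5. not (a implies b), w0
6. b, w0
7. not a, w0
8. a, w0
9. not b, w0
Accessibility: w0Rw0
Branch closes: a and not a both at w0.
All branches of the tableau close; one closing branch shown above.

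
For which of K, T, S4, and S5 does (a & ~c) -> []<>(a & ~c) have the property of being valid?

S5

S5-tableau for the negation ~((a & ~c) -> []<>(a & ~c)):
1. ~((a & ~c) -> []<>(a & ~c)), 0
2. a & ~c, 0
3. ~[]<>(a & ~c), 0
4. a, 0
5. ~c, 0
6. ~<>(a & ~c), 1
7. ~(a & ~c), 0
8. ~(a & ~c), 1
9. c, 0
Accessibility: 0R0, 0R1, 1R0, 1R1
Branch closes: c and ~c both at 0.
Every branch closes (one shown): valid in S5.
S4-tableau for the negation ~((a & ~c) -> []<>(a & ~c)):
1. ~((a & ~c) -> []<>(a & ~c)), 0
2. a & ~c, 0
3. ~[]<>(a & ~c), 0
4. a, 0
5. ~c, 0
6. ~<>(a & ~c), 1
7. ~(a & ~c), 1
8. c, 1
Accessibility: 0R0, 0R1, 1R1
Complete open branch: countermodel on an S4-frame, so not valid in S4, nor in K, T (the same frame is also a K-frame and a T-frame).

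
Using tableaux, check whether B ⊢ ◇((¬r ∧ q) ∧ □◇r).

Not valid

Tableau for the negation ¬◇((¬r ∧ q) ∧ □◇r):
1. ¬◇((¬r ∧ q) ∧ □◇r), 0
2. ¬((¬r ∧ q) ∧ □◇r), 0
3. ¬□◇r, 0
4. ¬◇r, 1
5. ¬((¬r ∧ q) ∧ □◇r), 1
6. ¬r, 0
7. ¬r, 1
8. ¬□◇r, 1
9. ¬◇r, 2
10. ¬r, 2
Accessibility: 0R0, 0R1, 1R0, 1R1, 1R2, 2R1, 2R2
The negation has an open branch (countermodel exists).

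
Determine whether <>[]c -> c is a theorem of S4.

Tableau for the negation ~(<>[]c -> c):
1. ~(<>[]c -> c), 0
2. <>[]c, 0   [~->-rule on 1]
3. ~c, 0   [~->-rule on 1]
4. []c, 1   [<>-rule on 2: fresh world 1, 0R1]
5. c, 1   [[]-rule on 4 via 1R1]
Accessibility: 0R0, 0R1, 1R1
The negation has an open branch (countermodel exists).

Invalid (countermodel exists)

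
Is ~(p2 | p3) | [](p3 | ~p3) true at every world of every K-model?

Valid

Tableau for the negation ~(~(p2 | p3) | [](p3 | ~p3)):
1. ~(~(p2 | p3) | [](p3 | ~p3)), u
2. p2 | p3, u
3. ~[](p3 | ~p3), u
4. p3, u
5. ~(p3 | ~p3), v
6. ~p3, v
7. p3, v
Accessibility: uRv
Branch closes: p3 and ~p3 both at v.
All branches of the negation close; one closing branch shown above.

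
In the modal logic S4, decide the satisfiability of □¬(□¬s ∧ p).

1. □¬(□¬s ∧ p), u
2. ¬(□¬s ∧ p), u   [□-rule on 1 via uRu]
3. ¬p, u   [¬∧-rule on 2 (branches; this branch)]
Accessibility: uRu

Satisfiable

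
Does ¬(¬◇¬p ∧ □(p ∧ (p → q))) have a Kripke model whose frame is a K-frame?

Yes, satisfiable

1. ¬(¬◇¬p ∧ □(p ∧ (p → q))), 0
2. ¬□(p ∧ (p → q)), 0
3. ¬(p ∧ (p → q)), 1
4. ¬(p → q), 1
5. p, 1
6. ¬q, 1
Accessibility: 0R1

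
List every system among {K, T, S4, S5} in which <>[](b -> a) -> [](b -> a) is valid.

S5-tableau for the negation ~(<>[](b -> a) -> [](b -> a)):
1. ~(<>[](b -> a) -> [](b -> a)), u
2. <>[](b -> a), u
3. ~[](b -> a), u
4. [](b -> a), v
5. b -> a, u
6. b -> a, v
7. a, u
8. a, v
9. ~(b -> a), w
10. b, w
11. ~a, w
12. b -> a, w
13. a, w
Accessibility: uRu, uRv, uRw, vRu, vRv, vRw, wRu, wRv, wRw
Branch closes: a and ~a both at w.
Every branch closes (one shown): valid in S5.
S4-tableau for the negation ~(<>[](b -> a) -> [](b -> a)):
1. ~(<>[](b -> a) -> [](b -> a)), u
2. <>[](b -> a), u
3. ~[](b -> a), u
4. [](b -> a), v
5. b -> a, v
6. a, v
7. ~(b -> a), w
8. b, w
9. ~a, w
Accessibility: uRu, uRv, uRw, vRv, wRw
Complete open branch: countermodel on an S4-frame, so not valid in S4, nor in K, T (the same frame is also a K-frame and a T-frame).

S5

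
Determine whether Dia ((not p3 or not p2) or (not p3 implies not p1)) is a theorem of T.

Valid in T

Tableau for the negation not Dia ((not p3 or not p2) or (not p3 implies not p1)):
1. not Dia ((not p3 or not p2) or (not p3 implies not p1)), u
2. not ((not p3 or not p2) or (not p3 implies not p1)), u   [neg-Dia-rule on 1 via uRu]
3. not (not p3 or not p2), u   [neg-or-rule on 2]
4. not (not p3 implies not p1), u   [neg-or-rule on 2]
5. p3, u   [neg-or-rule on 3]
6. p2, u   [neg-or-rule on 3]
7. not p3, u   [neg-implies-rule on 4]
8. p1, u   [neg-implies-rule on 4]
Accessibility: uRu
Branch closes: p3 and not p3 both at u.
Every branch of the negation's tableau closes; the branch above is one of them.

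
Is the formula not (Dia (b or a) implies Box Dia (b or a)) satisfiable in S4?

1. not (Dia (b or a) implies Box Dia (b or a)), w0
2. Dia (b or a), w0
3. not Box Dia (b or a), w0
4. b or a, w1
5. a, w1
6. not Dia (b or a), w2
7. not (b or a), w2
8. not b, w2
9. not a, w2
Accessibility: w0Rw0, w0Rw1, w0Rw2, w1Rw1, w2Rw2

Satisfiable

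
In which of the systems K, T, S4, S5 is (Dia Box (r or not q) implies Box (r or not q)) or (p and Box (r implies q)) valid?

S5

S4-tableau for the negation not ((Dia Box (r or not q) implies Box (r or not q)) or (p and Box (r implies q))):
1. not ((Dia Box (r or not q) implies Box (r or not q)) or (p and Box (r implies q))), u
2. not (Dia Box (r or not q) implies Box (r or not q)), u
3. not (p and Box (r implies q)), u
4. Dia Box (r or not q), u
5. not Box (r or not q), u
6. not Box (r implies q), u
7. Box (r or not q), v
8. r or not q, v
9. not q, v
10. not (r or not q), w
11. not r, w
12. q, w
13. not (r implies q), x
14. r, x
15. not q, x
Accessibility: uRu, uRv, uRw, uRx, vRv, wRw, xRx
Complete open branch: countermodel on an S4-frame, so not valid in S4, nor in K, T (the same frame is also a K-frame and a T-frame).
S5-tableau for the negation not ((Dia Box (r or not q) implies Box (r or not q)) or (p and Box (r implies q))):
1. not ((Dia Box (r or not q) implies Box (r or not q)) or (p and Box (r implies q))), u
2. not (Dia Box (r or not q) implies Box (r or not q)), u
3. not (p and Box (r implies q)), u
4. Dia Box (r or not q), u
5. not Box (r or not q), u
6. not Box (r implies q), u
7. Box (r or not q), v
8. r or not q, u
9. r or not q, v
10. not q, u
11. not q, v
12. not (r or not q), w
13. not r, w
14. q, w
15. r or not q, w
16. not q, w
Accessibility: uRu, uRv, uRw, vRu, vRv, vRw, wRu, wRv, wRw
Branch closes: q and not q both at w.
Every branch closes (one shown): valid in S5.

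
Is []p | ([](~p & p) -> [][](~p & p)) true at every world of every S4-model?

Tableau for the negation ~([]p | ([](~p & p) -> [][](~p & p))):
1. ~([]p | ([](~p & p) -> [][](~p & p))), w0
2. ~[]p, w0   [~|-rule on 1]
3. ~([](~p & p) -> [][](~p & p)), w0   [~|-rule on 1]
4. [](~p & p), w0   [~->-rule on 3]
5. ~[][](~p & p), w0   [~->-rule on 3]
6. ~p & p, w0   [[]-rule on 4 via w0Rw0]
7. ~p, w0   [&-rule on 6]
8. p, w0   [&-rule on 6]
Accessibility: w0Rw0
Branch closes: p and ~p both at w0.
Every branch of the negation's tableau closes; the branch above is one of them.

Yes, valid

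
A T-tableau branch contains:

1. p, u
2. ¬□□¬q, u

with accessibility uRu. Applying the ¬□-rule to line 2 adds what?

a fresh world v with uRv, and ¬□¬q at v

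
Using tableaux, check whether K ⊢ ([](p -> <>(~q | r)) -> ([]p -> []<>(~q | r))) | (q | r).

Tableau for the negation ~(([](p -> <>(~q | r)) -> ([]p -> []<>(~q | r))) | (q | r)):
1. ~(([](p -> <>(~q | r)) -> ([]p -> []<>(~q | r))) | (q | r)), u
2. ~([](p -> <>(~q | r)) -> ([]p -> []<>(~q | r))), u
3. ~(q | r), u
4. [](p -> <>(~q | r)), u
5. ~([]p -> []<>(~q | r)), u
6. ~q, u
7. ~r, u
8. []p, u
9. ~[]<>(~q | r), u
10. ~<>(~q | r), v
11. p -> <>(~q | r), v
12. p, v
13. <>(~q | r), v
14. ~q | r, w
15. ~(~q | r), w
16. q, w
17. ~r, w
18. r, w
Accessibility: uRv, vRw
Branch closes: r and ~r both at w.
All branches of the negation close; one closing branch shown above.

Valid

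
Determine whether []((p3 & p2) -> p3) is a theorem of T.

Tableau for the negation ~[]((p3 & p2) -> p3):
1. ~[]((p3 & p2) -> p3), u
2. ~((p3 & p2) -> p3), v   [~[]-rule on 1: fresh world v, uRv]
3. p3 & p2, v   [~->-rule on 2]
4. ~p3, v   [~->-rule on 2]
5. p3, v   [&-rule on 3]
6. p2, v   [&-rule on 3]
Accessibility: uRu, uRv, vRv
Branch closes: p3 and ~p3 both at v.
All branches of the negation close; one closing branch shown above.

Valid in T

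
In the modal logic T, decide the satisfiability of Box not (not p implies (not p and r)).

1. Box not (not p implies (not p and r)), 0
2. not (not p implies (not p and r)), 0   [Box-rule on 1 via 0R0]
3. not p, 0   [neg-implies-rule on 2]
4. not (not p and r), 0   [neg-implies-rule on 2]
5. not r, 0   [neg-and-rule on 4 (branches; this branch)]
Accessibility: 0R0

Yes, satisfiable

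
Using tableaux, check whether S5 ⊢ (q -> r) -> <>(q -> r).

Tableau for the negation ~((q -> r) -> <>(q -> r)):
1. ~((q -> r) -> <>(q -> r)), 0
2. q -> r, 0   [~->-rule on 1]
3. ~<>(q -> r), 0   [~->-rule on 1]
4. ~(q -> r), 0   [~<>-rule on 3 via 0R0]
5. q, 0   [~->-rule on 4]
6. ~r, 0   [~->-rule on 4]
7. r, 0   [->-rule on 2 (branches; this branch)]
Accessibility: 0R0
Branch closes: r and ~r both at 0.
All branches of the negation close; one closing branch shown above.

Valid in S5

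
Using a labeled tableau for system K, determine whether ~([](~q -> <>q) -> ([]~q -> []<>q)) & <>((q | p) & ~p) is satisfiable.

1. ~([](~q -> <>q) -> ([]~q -> []<>q)) & <>((q | p) & ~p), u
2. ~([](~q -> <>q) -> ([]~q -> []<>q)), u   [&-rule on 1]
3. <>((q | p) & ~p), u   [&-rule on 1]
4. [](~q -> <>q), u   [~->-rule on 2]
5. ~([]~q -> []<>q), u   [~->-rule on 2]
6. []~q, u   [~->-rule on 5]
7. ~[]<>q, u   [~->-rule on 5]
8. (q | p) & ~p, v   [<>-rule on 3: fresh world v, uRv]
9. q | p, v   [&-rule on 8]
10. ~p, v   [&-rule on 8]
11. ~q -> <>q, v   [[]-rule on 4 via uRv]
12. ~q, v   [[]-rule on 6 via uRv]
13. p, v   [|-rule on 9 (branches; this branch)]
Accessibility: uRv
Branch closes: p and ~p both at v.
Every branch closes; the branch above is one of them.

No, unsatisfiable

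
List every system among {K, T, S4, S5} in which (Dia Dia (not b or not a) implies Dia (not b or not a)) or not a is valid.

S4, S5

T-tableau for the negation not ((Dia Dia (not b or not a) implies Dia (not b or not a)) or not a):
1. not ((Dia Dia (not b or not a) implies Dia (not b or not a)) or not a), u
2. not (Dia Dia (not b or not a) implies Dia (not b or not a)), u
3. a, u
4. Dia Dia (not b or not a), u
5. not Dia (not b or not a), u
6. not (not b or not a), u
7. b, u
8. Dia (not b or not a), v
9. not (not b or not a), v
10. b, v
11. a, v
12. not b or not a, w
13. not a, w
Accessibility: uRu, uRv, vRv, vRw, wRw
Complete open branch: countermodel on a T-frame, so not valid in T, nor in K (the same frame is also a K-frame).
S4-tableau for the negation not ((Dia Dia (not b or not a) implies Dia (not b or not a)) or not a):
1. not ((Dia Dia (not b or not a) implies Dia (not b or not a)) or not a), u
2. not (Dia Dia (not b or not a) implies Dia (not b or not a)), u
3. a, u
4. Dia Dia (not b or not a), u
5. not Dia (not b or not a), u
6. not (not b or not a), u
7. b, u
8. Dia (not b or not a), v
9. not (not b or not a), v
10. b, v
11. a, v
12. not b or not a, w
13. not (not b or not a), w
14. b, w
15. a, w
16. not a, w
Accessibility: uRu, uRv, uRw, vRv, vRw, wRw
Branch closes: a and not a both at w.
Every branch closes (one shown): valid in S4, hence also in S5 (every theorem of S4 is a theorem of S5).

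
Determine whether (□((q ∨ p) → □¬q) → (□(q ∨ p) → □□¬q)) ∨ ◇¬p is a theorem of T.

Valid

Tableau for the negation ¬((□((q ∨ p) → □¬q) → (□(q ∨ p) → □□¬q)) ∨ ◇¬p):
1. ¬((□((q ∨ p) → □¬q) → (□(q ∨ p) → □□¬q)) ∨ ◇¬p), w0
2. ¬(□((q ∨ p) → □¬q) → (□(q ∨ p) → □□¬q)), w0
3. ¬◇¬p, w0
4. □((q ∨ p) → □¬q), w0
5. ¬(□(q ∨ p) → □□¬q), w0
6. □(q ∨ p), w0
7. ¬□□¬q, w0
8. p, w0
9. (q ∨ p) → □¬q, w0
10. q ∨ p, w0
11. □¬q, w0
12. ¬q, w0
13. ¬□¬q, w1
14. p, w1
15. (q ∨ p) → □¬q, w1
16. q ∨ p, w1
17. ¬q, w1
18. □¬q, w1
19. q, w2
20. ¬q, w2
Accessibility: w0Rw0, w0Rw1, w1Rw1, w1Rw2, w2Rw2
Branch closes: q and ¬q both at w2.
Every branch of the negation's tableau closes; the branch above is one of them.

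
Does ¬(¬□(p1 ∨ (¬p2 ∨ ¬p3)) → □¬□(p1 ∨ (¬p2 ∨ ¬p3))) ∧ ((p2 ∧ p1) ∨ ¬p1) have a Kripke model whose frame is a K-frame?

1. ¬(¬□(p1 ∨ (¬p2 ∨ ¬p3)) → □¬□(p1 ∨ (¬p2 ∨ ¬p3))) ∧ ((p2 ∧ p1) ∨ ¬p1), u
2. ¬(¬□(p1 ∨ (¬p2 ∨ ¬p3)) → □¬□(p1 ∨ (¬p2 ∨ ¬p3))), u   [∧-rule on 1]
3. (p2 ∧ p1) ∨ ¬p1, u   [∧-rule on 1]
4. ¬□(p1 ∨ (¬p2 ∨ ¬p3)), u   [¬→-rule on 2]
5. ¬□¬□(p1 ∨ (¬p2 ∨ ¬p3)), u   [¬→-rule on 2]
6. ¬p1, u   [∨-rule on 3 (branches; this branch)]
7. ¬(p1 ∨ (¬p2 ∨ ¬p3)), v   [¬□-rule on 4: fresh world v, uRv]
8. ¬p1, v   [¬∨-rule on 7]
9. ¬(¬p2 ∨ ¬p3), v   [¬∨-rule on 7]
10. p2, v   [¬∨-rule on 9]
11. p3, v   [¬∨-rule on 9]
12. □(p1 ∨ (¬p2 ∨ ¬p3)), w   [¬□-rule on 5: fresh world w, uRw]
Accessibility: uRv, uRw

Yes, satisfiable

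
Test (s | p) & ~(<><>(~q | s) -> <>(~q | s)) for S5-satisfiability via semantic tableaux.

1. (s | p) & ~(<><>(~q | s) -> <>(~q | s)), w0
2. s | p, w0
3. ~(<><>(~q | s) -> <>(~q | s)), w0
4. <><>(~q | s), w0
5. ~<>(~q | s), w0
6. ~(~q | s), w0
7. q, w0
8. ~s, w0
9. p, w0
10. <>(~q | s), w1
11. ~(~q | s), w1
12. q, w1
13. ~s, w1
14. ~q | s, w2
15. ~(~q | s), w2
16. q, w2
17. ~s, w2
18. s, w2
Accessibility: w0Rw0, w0Rw1, w0Rw2, w1Rw0, w1Rw1, w1Rw2, w2Rw0, w2Rw1, w2Rw2
Branch closes: s and ~s both at w2.
Every branch closes; the branch above is one of them.

Unsatisfiable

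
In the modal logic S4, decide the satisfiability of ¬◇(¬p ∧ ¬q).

1. ¬◇(¬p ∧ ¬q), 0
2. ¬(¬p ∧ ¬q), 0
3. q, 0
Accessibility: 0R0

Satisfiable (open branch found)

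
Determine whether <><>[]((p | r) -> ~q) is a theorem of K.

Tableau for the negation ~<><>[]((p | r) -> ~q):
1. ~<><>[]((p | r) -> ~q), w0
The negation has an open branch (countermodel exists).

Invalid (countermodel exists)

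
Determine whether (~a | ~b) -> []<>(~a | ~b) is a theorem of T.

No, not valid

Tableau for the negation ~((~a | ~b) -> []<>(~a | ~b)):
1. ~((~a | ~b) -> []<>(~a | ~b)), w0
2. ~a | ~b, w0
3. ~[]<>(~a | ~b), w0
4. ~b, w0
5. ~<>(~a | ~b), w1
6. ~(~a | ~b), w1
7. a, w1
8. b, w1
Accessibility: w0Rw0, w0Rw1, w1Rw1
The negation has an open branch (countermodel exists).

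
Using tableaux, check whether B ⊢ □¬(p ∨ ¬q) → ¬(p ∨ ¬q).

Tableau for the negation ¬(□¬(p ∨ ¬q) → ¬(p ∨ ¬q)):
1. ¬(□¬(p ∨ ¬q) → ¬(p ∨ ¬q)), u
2. □¬(p ∨ ¬q), u   [¬→-rule on 1]
3. p ∨ ¬q, u   [¬→-rule on 1]
4. ¬(p ∨ ¬q), u   [□-rule on 2 via uRu]
5. ¬p, u   [¬∨-rule on 4]
6. q, u   [¬∨-rule on 4]
7. ¬q, u   [∨-rule on 3 (branches; this branch)]
Accessibility: uRu
Branch closes: q and ¬q both at u.
All branches of the negation close; one closing branch shown above.

Yes, valid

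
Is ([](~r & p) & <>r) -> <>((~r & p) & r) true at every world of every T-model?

Tableau for the negation ~(([](~r & p) & <>r) -> <>((~r & p) & r)):
1. ~(([](~r & p) & <>r) -> <>((~r & p) & r)), w0
2. [](~r & p) & <>r, w0
3. ~<>((~r & p) & r), w0
4. [](~r & p), w0
5. <>r, w0
6. ~((~r & p) & r), w0
7. ~r & p, w0
8. ~r, w0
9. p, w0
10. r, w1
11. ~((~r & p) & r), w1
12. ~r & p, w1
13. ~r, w1
14. p, w1
Accessibility: w0Rw0, w0Rw1, w1Rw1
Branch closes: r and ~r both at w1.
All branches of the negation close; one closing branch shown above.

Valid in T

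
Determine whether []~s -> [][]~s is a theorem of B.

Tableau for the negation ~([]~s -> [][]~s):
1. ~([]~s -> [][]~s), u
2. []~s, u   [~->-rule on 1]
3. ~[][]~s, u   [~->-rule on 1]
4. ~s, u   [[]-rule on 2 via uRu]
5. ~[]~s, v   [~[]-rule on 3: fresh world v, uRv]
6. ~s, v   [[]-rule on 2 via uRv]
7. s, w   [~[]-rule on 5: fresh world w, vRw]
Accessibility: uRu, uRv, vRu, vRv, vRw, wRv, wRw
The negation has an open branch (countermodel exists).

Not valid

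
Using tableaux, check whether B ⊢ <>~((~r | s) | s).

Tableau for the negation ~<>~((~r | s) | s):
1. ~<>~((~r | s) | s), 0
2. (~r | s) | s, 0
3. s, 0
Accessibility: 0R0
The negation has an open branch (countermodel exists).

No, not valid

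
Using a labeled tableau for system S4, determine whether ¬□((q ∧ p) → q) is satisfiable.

Unsatisfiable

1. ¬□((q ∧ p) → q), u
2. ¬((q ∧ p) → q), v
3. q ∧ p, v
4. ¬q, v
5. q, v
6. p, v
Accessibility: uRu, uRv, vRv
Branch closes: q and ¬q both at v.
(One branch shown.) All branches close.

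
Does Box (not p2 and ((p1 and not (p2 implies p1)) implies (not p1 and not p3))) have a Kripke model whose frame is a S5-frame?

1. Box (not p2 and ((p1 and not (p2 implies p1)) implies (not p1 and not p3))), u
2. not p2 and ((p1 and not (p2 implies p1)) implies (not p1 and not p3)), u
3. not p2, u
4. (p1 and not (p2 implies p1)) implies (not p1 and not p3), u
5. not p1 and not p3, u
6. not p1, u
7. not p3, u
Accessibility: uRu

Satisfiable (open branch found)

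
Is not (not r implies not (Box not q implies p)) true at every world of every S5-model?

No, not valid

Tableau for the negation not r implies not (Box not q implies p):
1. not r implies not (Box not q implies p), w0
2. not (Box not q implies p), w0
3. Box not q, w0
4. not p, w0
5. not q, w0
Accessibility: w0Rw0
The negation has an open branch (countermodel exists).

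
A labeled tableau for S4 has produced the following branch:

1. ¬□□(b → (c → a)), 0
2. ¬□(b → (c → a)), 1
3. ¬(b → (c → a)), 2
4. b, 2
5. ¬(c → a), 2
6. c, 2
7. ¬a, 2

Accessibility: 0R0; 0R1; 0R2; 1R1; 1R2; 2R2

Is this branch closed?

Open

There is no literal clash: for every atom and world, at most one sign appears.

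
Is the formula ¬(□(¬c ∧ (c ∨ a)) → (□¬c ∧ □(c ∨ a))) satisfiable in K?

Unsatisfiable

1. ¬(□(¬c ∧ (c ∨ a)) → (□¬c ∧ □(c ∨ a))), 0
2. □(¬c ∧ (c ∨ a)), 0   [¬→-rule on 1]
3. ¬(□¬c ∧ □(c ∨ a)), 0   [¬→-rule on 1]
4. ¬□(c ∨ a), 0   [¬∧-rule on 3 (branches; this branch)]
5. ¬(c ∨ a), 1   [¬□-rule on 4: fresh world 1, 0R1]
6. ¬c, 1   [¬∨-rule on 5]
7. ¬a, 1   [¬∨-rule on 5]
8. ¬c ∧ (c ∨ a), 1   [□-rule on 2 via 0R1]
9. c ∨ a, 1   [∧-rule on 8]
10. a, 1   [∨-rule on 9 (branches; this branch)]
Accessibility: 0R1
Branch closes: a and ¬a both at 1.
(One branch shown.) All branches close.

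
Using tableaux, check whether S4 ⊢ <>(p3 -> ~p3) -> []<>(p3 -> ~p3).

Tableau for the negation ~(<>(p3 -> ~p3) -> []<>(p3 -> ~p3)):
1. ~(<>(p3 -> ~p3) -> []<>(p3 -> ~p3)), u
2. <>(p3 -> ~p3), u
3. ~[]<>(p3 -> ~p3), u
4. p3 -> ~p3, v
5. ~p3, v
6. ~<>(p3 -> ~p3), w
7. ~(p3 -> ~p3), w
8. p3, w
Accessibility: uRu, uRv, uRw, vRv, wRw
The negation has an open branch (countermodel exists).

Not valid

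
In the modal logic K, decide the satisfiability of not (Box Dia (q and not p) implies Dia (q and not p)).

1. not (Box Dia (q and not p) implies Dia (q and not p)), w0
2. Box Dia (q and not p), w0   [neg-implies-rule on 1]
3. not Dia (q and not p), w0   [neg-implies-rule on 1]

Satisfiable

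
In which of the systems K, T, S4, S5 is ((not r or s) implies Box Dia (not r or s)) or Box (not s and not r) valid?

S5-tableau for the negation not (((not r or s) implies Box Dia (not r or s)) or Box (not s and not r)):
1. not (((not r or s) implies Box Dia (not r or s)) or Box (not s and not r)), u
2. not ((not r or s) implies Box Dia (not r or s)), u
3. not Box (not s and not r), u
4. not r or s, u
5. not Box Dia (not r or s), u
6. s, u
7. not (not s and not r), v
8. r, v
9. not Dia (not r or s), w
10. not (not r or s), u
11. r, u
12. not s, u
Accessibility: uRu, uRv, uRw, vRu, vRv, vRw, wRu, wRv, wRw
Branch closes: s and not s both at u.
Every branch closes (one shown): valid in S5.
S4-tableau for the negation not (((not r or s) implies Box Dia (not r or s)) or Box (not s and not r)):
1. not (((not r or s) implies Box Dia (not r or s)) or Box (not s and not r)), u
2. not ((not r or s) implies Box Dia (not r or s)), u
3. not Box (not s and not r), u
4. not r or s, u
5. not Box Dia (not r or s), u
6. s, u
7. not (not s and not r), v
8. r, v
9. not Dia (not r or s), w
10. not (not r or s), w
11. r, w
12. not s, w
Accessibility: uRu, uRv, uRw, vRv, wRw
Complete open branch: countermodel on an S4-frame, so not valid in S4, nor in K, T (the same frame is also a K-frame and a T-frame).

S5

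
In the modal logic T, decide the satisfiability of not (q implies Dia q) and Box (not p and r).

1. not (q implies Dia q) and Box (not p and r), 0
2. not (q implies Dia q), 0   [and-rule on 1]
3. Box (not p and r), 0   [and-rule on 1]
4. q, 0   [neg-implies-rule on 2]
5. not Dia q, 0   [neg-implies-rule on 2]
6. not p and r, 0   [Box-rule on 3 via 0R0]
7. not p, 0   [and-rule on 6]
8. r, 0   [and-rule on 6]
9. not q, 0   [neg-Dia-rule on 5 via 0R0]
Accessibility: 0R0
Branch closes: q and not q both at 0.
(One branch shown.) All branches close.

No, unsatisfiable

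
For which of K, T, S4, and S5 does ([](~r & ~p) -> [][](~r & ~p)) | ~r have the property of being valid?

T, S4, S5

T-tableau for the negation ~(([](~r & ~p) -> [][](~r & ~p)) | ~r):
1. ~(([](~r & ~p) -> [][](~r & ~p)) | ~r), w0
2. ~([](~r & ~p) -> [][](~r & ~p)), w0   [~|-rule on 1]
3. r, w0   [~|-rule on 1]
4. [](~r & ~p), w0   [~->-rule on 2]
5. ~[][](~r & ~p), w0   [~->-rule on 2]
6. ~r & ~p, w0   [[]-rule on 4 via w0Rw0]
7. ~r, w0   [&-rule on 6]
8. ~p, w0   [&-rule on 6]
Accessibility: w0Rw0
Branch closes: r and ~r both at w0.
Every branch closes (one shown): valid in T, hence also in S4, S5 (every theorem of T is a theorem of S4 and S5).
K-tableau for the negation ~(([](~r & ~p) -> [][](~r & ~p)) | ~r):
1. ~(([](~r & ~p) -> [][](~r & ~p)) | ~r), w0
2. ~([](~r & ~p) -> [][](~r & ~p)), w0   [~|-rule on 1]
3. r, w0   [~|-rule on 1]
4. [](~r & ~p), w0   [~->-rule on 2]
5. ~[][](~r & ~p), w0   [~->-rule on 2]
6. ~[](~r & ~p), w1   [~[]-rule on 5: fresh world w1, w0Rw1]
7. ~r & ~p, w1   [[]-rule on 4 via w0Rw1]
8. ~r, w1   [&-rule on 7]
9. ~p, w1   [&-rule on 7]
10. ~(~r & ~p), w2   [~[]-rule on 6: fresh world w2, w1Rw2]
11. p, w2   [~&-rule on 10 (branches; this branch)]
Accessibility: w0Rw1, w1Rw2
Complete open branch: countermodel on a K-frame, so not valid in K.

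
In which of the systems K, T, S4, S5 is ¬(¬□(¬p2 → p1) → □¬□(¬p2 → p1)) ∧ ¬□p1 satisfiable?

K, T, S4

S5-tableau for the formula:
1. ¬(¬□(¬p2 → p1) → □¬□(¬p2 → p1)) ∧ ¬□p1, w0
2. ¬(¬□(¬p2 → p1) → □¬□(¬p2 → p1)), w0
3. ¬□p1, w0
4. ¬□(¬p2 → p1), w0
5. ¬□¬□(¬p2 → p1), w0
6. ¬p1, w1
7. ¬(¬p2 → p1), w2
8. ¬p2, w2
9. ¬p1, w2
10. □(¬p2 → p1), w3
11. ¬p2 → p1, w0
12. ¬p2 → p1, w1
13. ¬p2 → p1, w2
14. ¬p2 → p1, w3
15. p1, w0
16. p2, w1
17. p1, w2
Accessibility: w0Rw0, w0Rw1, w0Rw2, w0Rw3, w1Rw0, w1Rw1, w1Rw2, w1Rw3, w2Rw0, w2Rw1, w2Rw2, w2Rw3, w3Rw0, w3Rw1, w3Rw2, w3Rw3
Branch closes: p1 and ¬p1 both at w2.
Every branch closes (one shown): unsatisfiable in S5.
S4-tableau for the formula:
1. ¬(¬□(¬p2 → p1) → □¬□(¬p2 → p1)) ∧ ¬□p1, w0
2. ¬(¬□(¬p2 → p1) → □¬□(¬p2 → p1)), w0
3. ¬□p1, w0
4. ¬□(¬p2 → p1), w0
5. ¬□¬□(¬p2 → p1), w0
6. ¬p1, w1
7. ¬(¬p2 → p1), w2
8. ¬p2, w2
9. ¬p1, w2
10. □(¬p2 → p1), w3
11. ¬p2 → p1, w3
12. p1, w3
Accessibility: w0Rw0, w0Rw1, w0Rw2, w0Rw3, w1Rw1, w2Rw2, w3Rw3
Complete open branch: satisfiable in S4, hence also in K, T (this S4-model is also a K-model and a T-model).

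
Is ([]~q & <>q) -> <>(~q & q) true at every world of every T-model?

Tableau for the negation ~(([]~q & <>q) -> <>(~q & q)):
1. ~(([]~q & <>q) -> <>(~q & q)), u
2. []~q & <>q, u
3. ~<>(~q & q), u
4. []~q, u
5. <>q, u
6. ~(~q & q), u
7. ~q, u
8. q, v
9. ~(~q & q), v
10. ~q, v
Accessibility: uRu, uRv, vRv
Branch closes: q and ~q both at v.
All branches of the negation close; one closing branch shown above.

Valid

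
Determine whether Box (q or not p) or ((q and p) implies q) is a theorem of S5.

Tableau for the negation not (Box (q or not p) or ((q and p) implies q)):
1. not (Box (q or not p) or ((q and p) implies q)), 0
2. not Box (q or not p), 0
3. not ((q and p) implies q), 0
4. q and p, 0
5. not q, 0
6. q, 0
7. p, 0
Accessibility: 0R0
Branch closes: q and not q both at 0.
Every branch of the negation's tableau closes; the branch above is one of them.

Yes, valid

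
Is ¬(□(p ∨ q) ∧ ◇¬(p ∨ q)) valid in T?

Tableau for the negation □(p ∨ q) ∧ ◇¬(p ∨ q):
1. □(p ∨ q) ∧ ◇¬(p ∨ q), 0
2. □(p ∨ q), 0   [∧-rule on 1]
3. ◇¬(p ∨ q), 0   [∧-rule on 1]
4. p ∨ q, 0   [□-rule on 2 via 0R0]
5. q, 0   [∨-rule on 4 (branches; this branch)]
6. ¬(p ∨ q), 1   [◇-rule on 3: fresh world 1, 0R1]
7. ¬p, 1   [¬∨-rule on 6]
8. ¬q, 1   [¬∨-rule on 6]
9. p ∨ q, 1   [□-rule on 2 via 0R1]
10. q, 1   [∨-rule on 9 (branches; this branch)]
Accessibility: 0R0, 0R1, 1R1
Branch closes: q and ¬q both at 1.
All branches of the negation close; one closing branch shown above.

Valid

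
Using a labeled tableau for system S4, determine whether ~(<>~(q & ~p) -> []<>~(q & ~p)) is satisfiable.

Satisfiable

1. ~(<>~(q & ~p) -> []<>~(q & ~p)), 0
2. <>~(q & ~p), 0   [~->-rule on 1]
3. ~[]<>~(q & ~p), 0   [~->-rule on 1]
4. ~(q & ~p), 1   [<>-rule on 2: fresh world 1, 0R1]
5. p, 1   [~&-rule on 4 (branches; this branch)]
6. ~<>~(q & ~p), 2   [~[]-rule on 3: fresh world 2, 0R2]
7. q & ~p, 2   [~<>-rule on 6 via 2R2]
8. q, 2   [&-rule on 7]
9. ~p, 2   [&-rule on 7]
Accessibility: 0R0, 0R1, 0R2, 1R1, 2R2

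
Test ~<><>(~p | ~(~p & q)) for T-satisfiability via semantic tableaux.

1. ~<><>(~p | ~(~p & q)), w0
2. ~<>(~p | ~(~p & q)), w0
3. ~(~p | ~(~p & q)), w0
4. p, w0
5. ~p & q, w0
6. ~p, w0
7. q, w0
Accessibility: w0Rw0
Branch closes: p and ~p both at w0.
(One branch shown.) All branches close.

Unsatisfiable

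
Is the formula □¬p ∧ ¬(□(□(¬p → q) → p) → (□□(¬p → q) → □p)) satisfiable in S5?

Unsatisfiable

1. □¬p ∧ ¬(□(□(¬p → q) → p) → (□□(¬p → q) → □p)), u
2. □¬p, u
3. ¬(□(□(¬p → q) → p) → (□□(¬p → q) → □p)), u
4. □(□(¬p → q) → p), u
5. ¬(□□(¬p → q) → □p), u
6. □□(¬p → q), u
7. ¬□p, u
8. ¬p, u
9. □(¬p → q) → p, u
10. □(¬p → q), u
11. ¬p → q, u
12. ¬□(¬p → q), u
13. q, u
14. ¬p, v
15. □(¬p → q) → p, v
16. □(¬p → q), v
17. ¬p → q, v
18. ¬□(¬p → q), v
19. q, v
20. ¬(¬p → q), w
21. ¬p, w
22. ¬q, w
23. □(¬p → q) → p, w
24. □(¬p → q), w
25. ¬p → q, w
26. ¬□(¬p → q), w
27. q, w
Accessibility: uRu, uRv, uRw, vRu, vRv, vRw, wRu, wRv, wRw
Branch closes: q and ¬q both at w.
All branches of the tableau close; one closing branch shown above.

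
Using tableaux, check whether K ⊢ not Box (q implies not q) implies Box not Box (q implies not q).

Tableau for the negation not (not Box (q implies not q) implies Box not Box (q implies not q)):
1. not (not Box (q implies not q) implies Box not Box (q implies not q)), 0
2. not Box (q implies not q), 0
3. not Box not Box (q implies not q), 0
4. not (q implies not q), 1
5. q, 1
6. Box (q implies not q), 2
Accessibility: 0R1, 0R2
The negation has an open branch (countermodel exists).

Not valid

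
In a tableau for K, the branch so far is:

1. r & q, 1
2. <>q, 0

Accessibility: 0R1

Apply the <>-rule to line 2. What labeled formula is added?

a fresh world 2 with 0R2, and q at 2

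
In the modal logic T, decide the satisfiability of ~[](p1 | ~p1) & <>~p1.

1. ~[](p1 | ~p1) & <>~p1, 0
2. ~[](p1 | ~p1), 0
3. <>~p1, 0
4. ~(p1 | ~p1), 1
5. ~p1, 1
6. p1, 1
Accessibility: 0R0, 0R1, 1R1
Branch closes: p1 and ~p1 both at 1.
All branches of the tableau close; one closing branch shown above.

Unsatisfiable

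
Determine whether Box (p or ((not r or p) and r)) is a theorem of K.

Tableau for the negation not Box (p or ((not r or p) and r)):
1. not Box (p or ((not r or p) and r)), w0
2. not (p or ((not r or p) and r)), w1
3. not p, w1
4. not ((not r or p) and r), w1
5. not r, w1
Accessibility: w0Rw1
The negation has an open branch (countermodel exists).

Not valid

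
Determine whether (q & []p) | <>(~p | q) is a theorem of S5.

Tableau for the negation ~((q & []p) | <>(~p | q)):
1. ~((q & []p) | <>(~p | q)), 0
2. ~(q & []p), 0
3. ~<>(~p | q), 0
4. ~(~p | q), 0
5. p, 0
6. ~q, 0
Accessibility: 0R0
The negation has an open branch (countermodel exists).

No, not valid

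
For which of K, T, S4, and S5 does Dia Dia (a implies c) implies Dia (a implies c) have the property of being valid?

T-tableau for the negation not (Dia Dia (a implies c) implies Dia (a implies c)):
1. not (Dia Dia (a implies c) implies Dia (a implies c)), 0
2. Dia Dia (a implies c), 0
3. not Dia (a implies c), 0
4. not (a implies c), 0
5. a, 0
6. not c, 0
7. Dia (a implies c), 1
8. not (a implies c), 1
9. a, 1
10. not c, 1
11. a implies c, 2
12. c, 2
Accessibility: 0R0, 0R1, 1R1, 1R2, 2R2
Complete open branch: countermodel on a T-frame, so not valid in T, nor in K (the same frame is also a K-frame).
S4-tableau for the negation not (Dia Dia (a implies c) implies Dia (a implies c)):
1. not (Dia Dia (a implies c) implies Dia (a implies c)), 0
2. Dia Dia (a implies c), 0
3. not Dia (a implies c), 0
4. not (a implies c), 0
5. a, 0
6. not c, 0
7. Dia (a implies c), 1
8. not (a implies c), 1
9. a, 1
10. not c, 1
11. a implies c, 2
12. not (a implies c), 2
13. a, 2
14. not c, 2
15. c, 2
Accessibility: 0R0, 0R1, 0R2, 1R1, 1R2, 2R2
Branch closes: c and not c both at 2.
Every branch closes (one shown): valid in S4, hence also in S5 (every theorem of S4 is a theorem of S5).

S4, S5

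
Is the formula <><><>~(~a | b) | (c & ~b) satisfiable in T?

1. <><><>~(~a | b) | (c & ~b), 0
2. c & ~b, 0
3. c, 0
4. ~b, 0
Accessibility: 0R0

Satisfiable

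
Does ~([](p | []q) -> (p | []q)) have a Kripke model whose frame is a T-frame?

No, unsatisfiable

1. ~([](p | []q) -> (p | []q)), w0
2. [](p | []q), w0
3. ~(p | []q), w0
4. ~p, w0
5. ~[]q, w0
6. p | []q, w0
7. []q, w0
8. q, w0
9. ~q, w1
10. p | []q, w1
11. q, w1
Accessibility: w0Rw0, w0Rw1, w1Rw1
Branch closes: q and ~q both at w1.
Every branch closes; the branch above is one of them.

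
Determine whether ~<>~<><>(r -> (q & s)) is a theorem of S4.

Tableau for the negation <>~<><>(r -> (q & s)):
1. <>~<><>(r -> (q & s)), 0
2. ~<><>(r -> (q & s)), 1   [<>-rule on 1: fresh world 1, 0R1]
3. ~<>(r -> (q & s)), 1   [~<>-rule on 2 via 1R1]
4. ~(r -> (q & s)), 1   [~<>-rule on 3 via 1R1]
5. r, 1   [~->-rule on 4]
6. ~(q & s), 1   [~->-rule on 4]
7. ~s, 1   [~&-rule on 6 (branches; this branch)]
Accessibility: 0R0, 0R1, 1R1
The negation has an open branch (countermodel exists).

Not valid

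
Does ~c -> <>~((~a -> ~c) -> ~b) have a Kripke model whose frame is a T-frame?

Yes, satisfiable

1. ~c -> <>~((~a -> ~c) -> ~b), u
2. <>~((~a -> ~c) -> ~b), u
3. ~((~a -> ~c) -> ~b), v
4. ~a -> ~c, v
5. b, v
6. ~c, v
Accessibility: uRu, uRv, vRv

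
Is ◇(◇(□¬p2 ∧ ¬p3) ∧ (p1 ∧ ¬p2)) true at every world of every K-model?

Tableau for the negation ¬◇(◇(□¬p2 ∧ ¬p3) ∧ (p1 ∧ ¬p2)):
1. ¬◇(◇(□¬p2 ∧ ¬p3) ∧ (p1 ∧ ¬p2)), 0
The negation has an open branch (countermodel exists).

No, not valid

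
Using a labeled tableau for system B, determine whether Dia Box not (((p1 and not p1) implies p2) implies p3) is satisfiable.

1. Dia Box not (((p1 and not p1) implies p2) implies p3), 0
2. Box not (((p1 and not p1) implies p2) implies p3), 1   [Dia-rule on 1: fresh world 1, 0R1]
3. not (((p1 and not p1) implies p2) implies p3), 0   [Box-rule on 2 via 1R0]
4. (p1 and not p1) implies p2, 0   [neg-implies-rule on 3]
5. not p3, 0   [neg-implies-rule on 3]
6. not (((p1 and not p1) implies p2) implies p3), 1   [Box-rule on 2 via 1R1]
7. (p1 and not p1) implies p2, 1   [neg-implies-rule on 6]
8. not p3, 1   [neg-implies-rule on 6]
9. p2, 0   [implies-rule on 4 (branches; this branch)]
10. p2, 1   [implies-rule on 7 (branches; this branch)]
Accessibility: 0R0, 0R1, 1R0, 1R1

Satisfiable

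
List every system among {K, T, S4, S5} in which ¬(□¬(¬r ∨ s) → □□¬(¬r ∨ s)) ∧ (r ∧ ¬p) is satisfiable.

S4-tableau for the formula:
1. ¬(□¬(¬r ∨ s) → □□¬(¬r ∨ s)) ∧ (r ∧ ¬p), 0
2. ¬(□¬(¬r ∨ s) → □□¬(¬r ∨ s)), 0   [∧-rule on 1]
3. r ∧ ¬p, 0   [∧-rule on 1]
4. □¬(¬r ∨ s), 0   [¬→-rule on 2]
5. ¬□□¬(¬r ∨ s), 0   [¬→-rule on 2]
6. r, 0   [∧-rule on 3]
7. ¬p, 0   [∧-rule on 3]
8. ¬(¬r ∨ s), 0   [□-rule on 4 via 0R0]
9. ¬s, 0   [¬∨-rule on 8]
10. ¬□¬(¬r ∨ s), 1   [¬□-rule on 5: fresh world 1, 0R1]
11. ¬(¬r ∨ s), 1   [□-rule on 4 via 0R1]
12. r, 1   [¬∨-rule on 11]
13. ¬s, 1   [¬∨-rule on 11]
14. ¬r ∨ s, 2   [¬□-rule on 10: fresh world 2, 1R2]
15. ¬(¬r ∨ s), 2   [□-rule on 4 via 0R2]
16. r, 2   [¬∨-rule on 15]
17. ¬s, 2   [¬∨-rule on 15]
18. s, 2   [∨-rule on 14 (branches; this branch)]
Accessibility: 0R0, 0R1, 0R2, 1R1, 1R2, 2R2
Branch closes: s and ¬s both at 2.
Every branch closes (one shown): unsatisfiable in S4, hence also in S5 (every S5-frame is an S4-frame).
T-tableau for the formula:
1. ¬(□¬(¬r ∨ s) → □□¬(¬r ∨ s)) ∧ (r ∧ ¬p), 0
2. ¬(□¬(¬r ∨ s) → □□¬(¬r ∨ s)), 0   [∧-rule on 1]
3. r ∧ ¬p, 0   [∧-rule on 1]
4. □¬(¬r ∨ s), 0   [¬→-rule on 2]
5. ¬□□¬(¬r ∨ s), 0   [¬→-rule on 2]
6. r, 0   [∧-rule on 3]
7. ¬p, 0   [∧-rule on 3]
8. ¬(¬r ∨ s), 0   [□-rule on 4 via 0R0]
9. ¬s, 0   [¬∨-rule on 8]
10. ¬□¬(¬r ∨ s), 1   [¬□-rule on 5: fresh world 1, 0R1]
11. ¬(¬r ∨ s), 1   [□-rule on 4 via 0R1]
12. r, 1   [¬∨-rule on 11]
13. ¬s, 1   [¬∨-rule on 11]
14. ¬r ∨ s, 2   [¬□-rule on 10: fresh world 2, 1R2]
15. s, 2   [∨-rule on 14 (branches; this branch)]
Accessibility: 0R0, 0R1, 1R1, 1R2, 2R2
Complete open branch: satisfiable in T, hence also in K (this T-model is also a K-model).

K, T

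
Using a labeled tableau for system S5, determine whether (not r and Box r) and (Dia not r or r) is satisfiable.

1. (not r and Box r) and (Dia not r or r), u
2. not r and Box r, u
3. Dia not r or r, u
4. not r, u
5. Box r, u
6. r, u
Accessibility: uRu
Branch closes: r and not r both at u.
(One branch shown.) All branches close.

No, unsatisfiable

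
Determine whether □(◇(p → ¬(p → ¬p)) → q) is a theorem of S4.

Invalid (countermodel exists)

Tableau for the negation ¬□(◇(p → ¬(p → ¬p)) → q):
1. ¬□(◇(p → ¬(p → ¬p)) → q), u
2. ¬(◇(p → ¬(p → ¬p)) → q), v
3. ◇(p → ¬(p → ¬p)), v
4. ¬q, v
5. p → ¬(p → ¬p), w
6. ¬(p → ¬p), w
7. p, w
Accessibility: uRu, uRv, uRw, vRv, vRw, wRw
The negation has an open branch (countermodel exists).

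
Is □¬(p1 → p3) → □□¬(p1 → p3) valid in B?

Tableau for the negation ¬(□¬(p1 → p3) → □□¬(p1 → p3)):
1. ¬(□¬(p1 → p3) → □□¬(p1 → p3)), u
2. □¬(p1 → p3), u
3. ¬□□¬(p1 → p3), u
4. ¬(p1 → p3), u
5. p1, u
6. ¬p3, u
7. ¬□¬(p1 → p3), v
8. ¬(p1 → p3), v
9. p1, v
10. ¬p3, v
11. p1 → p3, w
12. p3, w
Accessibility: uRu, uRv, vRu, vRv, vRw, wRv, wRw
The negation has an open branch (countermodel exists).

No, not valid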